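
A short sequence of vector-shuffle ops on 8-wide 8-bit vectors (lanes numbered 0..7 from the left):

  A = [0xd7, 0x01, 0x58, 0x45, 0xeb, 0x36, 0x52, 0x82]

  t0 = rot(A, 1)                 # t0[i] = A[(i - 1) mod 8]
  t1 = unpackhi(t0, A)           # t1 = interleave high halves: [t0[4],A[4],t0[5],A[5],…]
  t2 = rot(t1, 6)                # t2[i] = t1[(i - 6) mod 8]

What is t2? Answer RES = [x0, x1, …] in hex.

RES = [0xeb, 0x36, 0x36, 0x52, 0x52, 0x82, 0x45, 0xeb]

→ t0 |82|d7|01|58|45|eb|36|52|
→ t1 |45|eb|eb|36|36|52|52|82|
→ t2 |eb|36|36|52|52|82|45|eb|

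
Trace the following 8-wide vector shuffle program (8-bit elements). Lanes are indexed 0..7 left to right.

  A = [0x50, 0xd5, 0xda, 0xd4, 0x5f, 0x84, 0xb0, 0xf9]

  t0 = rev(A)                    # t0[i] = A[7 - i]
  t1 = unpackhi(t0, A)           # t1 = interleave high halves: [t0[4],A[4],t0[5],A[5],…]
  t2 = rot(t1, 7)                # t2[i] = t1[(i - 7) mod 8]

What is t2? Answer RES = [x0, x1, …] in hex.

t0 = [0xf9, 0xb0, 0x84, 0x5f, 0xd4, 0xda, 0xd5, 0x50]
t1 = [0xd4, 0x5f, 0xda, 0x84, 0xd5, 0xb0, 0x50, 0xf9]
t2 = [0x5f, 0xda, 0x84, 0xd5, 0xb0, 0x50, 0xf9, 0xd4]

RES = [0x5f, 0xda, 0x84, 0xd5, 0xb0, 0x50, 0xf9, 0xd4]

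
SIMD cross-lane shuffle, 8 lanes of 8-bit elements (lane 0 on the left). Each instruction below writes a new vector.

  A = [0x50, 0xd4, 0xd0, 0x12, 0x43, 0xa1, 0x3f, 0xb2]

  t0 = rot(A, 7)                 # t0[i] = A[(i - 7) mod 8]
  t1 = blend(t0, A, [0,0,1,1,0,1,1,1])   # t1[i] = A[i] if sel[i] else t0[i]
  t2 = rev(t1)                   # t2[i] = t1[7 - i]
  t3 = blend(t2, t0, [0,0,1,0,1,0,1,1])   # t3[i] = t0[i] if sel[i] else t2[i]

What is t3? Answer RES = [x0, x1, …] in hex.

  t0: d4 d0 12 43 a1 3f b2 50
  t1: d4 d0 d0 12 a1 a1 3f b2
  t2: b2 3f a1 a1 12 d0 d0 d4
  t3: b2 3f 12 a1 a1 d0 b2 50

RES = [ 0xb2  0x3f  0x12  0xa1  0xa1  0xd0  0xb2  0x50 ]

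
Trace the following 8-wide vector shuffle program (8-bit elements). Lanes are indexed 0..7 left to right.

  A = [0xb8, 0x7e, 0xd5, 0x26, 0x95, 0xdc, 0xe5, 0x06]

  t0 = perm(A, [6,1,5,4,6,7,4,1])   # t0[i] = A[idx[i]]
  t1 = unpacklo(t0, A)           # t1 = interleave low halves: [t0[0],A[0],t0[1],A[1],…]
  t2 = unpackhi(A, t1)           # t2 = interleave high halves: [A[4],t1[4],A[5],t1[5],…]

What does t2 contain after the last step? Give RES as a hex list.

RES = [0x95, 0xdc, 0xdc, 0xd5, 0xe5, 0x95, 0x06, 0x26]

→ t0 |e5|7e|dc|95|e5|06|95|7e|
→ t1 |e5|b8|7e|7e|dc|d5|95|26|
→ t2 |95|dc|dc|d5|e5|95|06|26|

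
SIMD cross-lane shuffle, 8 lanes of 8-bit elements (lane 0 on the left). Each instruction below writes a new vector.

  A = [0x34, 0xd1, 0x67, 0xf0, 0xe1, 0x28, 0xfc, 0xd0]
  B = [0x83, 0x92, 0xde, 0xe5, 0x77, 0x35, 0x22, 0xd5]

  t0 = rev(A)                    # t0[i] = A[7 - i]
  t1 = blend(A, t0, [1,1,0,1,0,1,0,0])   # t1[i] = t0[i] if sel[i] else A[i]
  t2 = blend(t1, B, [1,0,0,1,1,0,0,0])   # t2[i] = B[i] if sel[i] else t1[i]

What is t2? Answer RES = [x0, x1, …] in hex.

  t0: d0 fc 28 e1 f0 67 d1 34
  t1: d0 fc 67 e1 e1 67 fc d0
  t2: 83 fc 67 e5 77 67 fc d0

RES = [0x83, 0xfc, 0x67, 0xe5, 0x77, 0x67, 0xfc, 0xd0]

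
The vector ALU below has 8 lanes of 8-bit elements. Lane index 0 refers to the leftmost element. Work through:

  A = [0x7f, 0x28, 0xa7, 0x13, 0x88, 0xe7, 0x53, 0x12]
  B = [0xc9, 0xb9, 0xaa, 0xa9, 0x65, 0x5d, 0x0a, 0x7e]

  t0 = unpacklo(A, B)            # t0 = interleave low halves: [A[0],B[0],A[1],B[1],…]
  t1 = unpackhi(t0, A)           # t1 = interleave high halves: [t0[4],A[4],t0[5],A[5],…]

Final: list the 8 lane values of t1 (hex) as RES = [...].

RES = [ 0xa7  0x88  0xaa  0xe7  0x13  0x53  0xa9  0x12 ]

→ t0 |7f|c9|28|b9|a7|aa|13|a9|
→ t1 |a7|88|aa|e7|13|53|a9|12|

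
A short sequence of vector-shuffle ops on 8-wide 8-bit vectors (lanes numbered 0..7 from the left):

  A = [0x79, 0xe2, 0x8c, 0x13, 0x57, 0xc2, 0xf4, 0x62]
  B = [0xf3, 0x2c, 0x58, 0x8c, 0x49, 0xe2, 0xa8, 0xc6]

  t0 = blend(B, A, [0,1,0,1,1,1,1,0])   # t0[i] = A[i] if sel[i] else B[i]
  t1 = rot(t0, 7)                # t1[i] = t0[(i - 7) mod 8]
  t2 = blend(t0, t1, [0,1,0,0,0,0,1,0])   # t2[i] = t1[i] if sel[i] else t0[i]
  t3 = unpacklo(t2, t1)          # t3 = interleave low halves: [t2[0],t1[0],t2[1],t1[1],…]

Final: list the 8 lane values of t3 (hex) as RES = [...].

RES = [0xf3, 0xe2, 0x58, 0x58, 0x58, 0x13, 0x13, 0x57]

t0 = [0xf3, 0xe2, 0x58, 0x13, 0x57, 0xc2, 0xf4, 0xc6]
t1 = [0xe2, 0x58, 0x13, 0x57, 0xc2, 0xf4, 0xc6, 0xf3]
t2 = [0xf3, 0x58, 0x58, 0x13, 0x57, 0xc2, 0xc6, 0xc6]
t3 = [0xf3, 0xe2, 0x58, 0x58, 0x58, 0x13, 0x13, 0x57]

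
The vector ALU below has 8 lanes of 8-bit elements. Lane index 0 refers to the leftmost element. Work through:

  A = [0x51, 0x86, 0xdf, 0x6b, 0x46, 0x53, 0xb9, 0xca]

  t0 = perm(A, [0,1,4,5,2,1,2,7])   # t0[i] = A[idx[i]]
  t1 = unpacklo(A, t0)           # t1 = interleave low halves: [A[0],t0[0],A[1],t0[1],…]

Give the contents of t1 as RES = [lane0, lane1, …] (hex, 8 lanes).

RES = [0x51, 0x51, 0x86, 0x86, 0xdf, 0x46, 0x6b, 0x53]

  t0: 51 86 46 53 df 86 df ca
  t1: 51 51 86 86 df 46 6b 53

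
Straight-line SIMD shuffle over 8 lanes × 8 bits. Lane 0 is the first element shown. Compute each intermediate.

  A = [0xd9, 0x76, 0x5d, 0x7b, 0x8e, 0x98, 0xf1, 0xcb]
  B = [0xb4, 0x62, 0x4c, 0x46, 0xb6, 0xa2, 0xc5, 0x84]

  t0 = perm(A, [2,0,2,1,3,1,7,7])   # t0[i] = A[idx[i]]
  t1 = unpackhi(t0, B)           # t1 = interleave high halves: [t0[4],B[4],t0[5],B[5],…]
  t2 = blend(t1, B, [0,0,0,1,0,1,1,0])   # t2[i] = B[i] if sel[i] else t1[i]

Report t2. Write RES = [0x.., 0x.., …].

→ t0 |5d|d9|5d|76|7b|76|cb|cb|
→ t1 |7b|b6|76|a2|cb|c5|cb|84|
→ t2 |7b|b6|76|46|cb|a2|c5|84|

RES = [0x7b, 0xb6, 0x76, 0x46, 0xcb, 0xa2, 0xc5, 0x84]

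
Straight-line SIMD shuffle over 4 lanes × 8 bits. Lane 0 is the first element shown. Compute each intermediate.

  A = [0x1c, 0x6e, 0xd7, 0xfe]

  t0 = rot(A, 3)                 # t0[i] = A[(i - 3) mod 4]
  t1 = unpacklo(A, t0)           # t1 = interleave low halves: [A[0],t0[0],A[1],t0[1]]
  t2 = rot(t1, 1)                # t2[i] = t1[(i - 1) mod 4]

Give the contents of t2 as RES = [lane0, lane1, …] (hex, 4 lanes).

t0 = [0x6e, 0xd7, 0xfe, 0x1c]
t1 = [0x1c, 0x6e, 0x6e, 0xd7]
t2 = [0xd7, 0x1c, 0x6e, 0x6e]

RES = [0xd7, 0x1c, 0x6e, 0x6e]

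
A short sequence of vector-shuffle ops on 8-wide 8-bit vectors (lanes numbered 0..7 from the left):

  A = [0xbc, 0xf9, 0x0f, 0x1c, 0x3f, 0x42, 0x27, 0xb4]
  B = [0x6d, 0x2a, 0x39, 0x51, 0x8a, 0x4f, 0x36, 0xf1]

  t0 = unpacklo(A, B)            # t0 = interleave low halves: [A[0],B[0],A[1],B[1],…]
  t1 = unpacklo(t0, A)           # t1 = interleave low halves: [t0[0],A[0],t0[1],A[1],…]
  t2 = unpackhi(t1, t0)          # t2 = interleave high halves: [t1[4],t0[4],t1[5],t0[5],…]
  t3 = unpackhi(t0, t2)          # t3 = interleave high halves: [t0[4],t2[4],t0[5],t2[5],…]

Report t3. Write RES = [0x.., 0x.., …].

t0 = [0xbc, 0x6d, 0xf9, 0x2a, 0x0f, 0x39, 0x1c, 0x51]
t1 = [0xbc, 0xbc, 0x6d, 0xf9, 0xf9, 0x0f, 0x2a, 0x1c]
t2 = [0xf9, 0x0f, 0x0f, 0x39, 0x2a, 0x1c, 0x1c, 0x51]
t3 = [0x0f, 0x2a, 0x39, 0x1c, 0x1c, 0x1c, 0x51, 0x51]

RES = [ 0x0f  0x2a  0x39  0x1c  0x1c  0x1c  0x51  0x51 ]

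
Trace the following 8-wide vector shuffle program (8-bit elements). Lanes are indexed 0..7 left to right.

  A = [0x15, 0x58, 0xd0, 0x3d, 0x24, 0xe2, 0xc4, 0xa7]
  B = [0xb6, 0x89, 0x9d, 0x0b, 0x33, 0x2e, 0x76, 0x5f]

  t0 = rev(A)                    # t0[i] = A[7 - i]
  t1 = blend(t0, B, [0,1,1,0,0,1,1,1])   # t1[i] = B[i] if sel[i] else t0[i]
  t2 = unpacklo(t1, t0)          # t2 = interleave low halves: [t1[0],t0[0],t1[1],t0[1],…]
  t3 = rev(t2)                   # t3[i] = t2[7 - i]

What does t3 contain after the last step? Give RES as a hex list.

→ t0 |a7|c4|e2|24|3d|d0|58|15|
→ t1 |a7|89|9d|24|3d|2e|76|5f|
→ t2 |a7|a7|89|c4|9d|e2|24|24|
→ t3 |24|24|e2|9d|c4|89|a7|a7|

RES = [0x24, 0x24, 0xe2, 0x9d, 0xc4, 0x89, 0xa7, 0xa7]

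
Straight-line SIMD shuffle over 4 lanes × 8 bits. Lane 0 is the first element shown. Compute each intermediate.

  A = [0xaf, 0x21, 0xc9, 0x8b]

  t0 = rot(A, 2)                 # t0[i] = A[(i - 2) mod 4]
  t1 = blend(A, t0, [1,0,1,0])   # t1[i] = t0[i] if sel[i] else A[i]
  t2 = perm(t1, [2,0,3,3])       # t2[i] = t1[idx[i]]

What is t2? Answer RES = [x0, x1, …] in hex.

  t0: c9 8b af 21
  t1: c9 21 af 8b
  t2: af c9 8b 8b

RES = [ 0xaf  0xc9  0x8b  0x8b ]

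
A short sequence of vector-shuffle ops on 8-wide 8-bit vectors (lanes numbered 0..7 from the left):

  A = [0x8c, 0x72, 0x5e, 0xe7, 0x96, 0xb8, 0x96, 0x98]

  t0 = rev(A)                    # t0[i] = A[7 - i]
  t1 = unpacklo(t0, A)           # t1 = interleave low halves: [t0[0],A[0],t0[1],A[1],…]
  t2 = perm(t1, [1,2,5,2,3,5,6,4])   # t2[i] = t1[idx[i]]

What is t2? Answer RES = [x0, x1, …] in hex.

RES = [0x8c, 0x96, 0x5e, 0x96, 0x72, 0x5e, 0x96, 0xb8]

→ t0 |98|96|b8|96|e7|5e|72|8c|
→ t1 |98|8c|96|72|b8|5e|96|e7|
→ t2 |8c|96|5e|96|72|5e|96|b8|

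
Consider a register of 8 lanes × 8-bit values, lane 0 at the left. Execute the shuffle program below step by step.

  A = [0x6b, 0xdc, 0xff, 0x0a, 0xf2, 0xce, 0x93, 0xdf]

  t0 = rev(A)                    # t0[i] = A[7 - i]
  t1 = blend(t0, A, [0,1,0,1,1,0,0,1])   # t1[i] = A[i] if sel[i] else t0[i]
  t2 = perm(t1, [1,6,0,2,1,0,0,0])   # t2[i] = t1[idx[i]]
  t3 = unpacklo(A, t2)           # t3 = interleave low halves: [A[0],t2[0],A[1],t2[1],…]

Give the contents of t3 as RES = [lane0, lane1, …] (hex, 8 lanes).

  t0: df 93 ce f2 0a ff dc 6b
  t1: df dc ce 0a f2 ff dc df
  t2: dc dc df ce dc df df df
  t3: 6b dc dc dc ff df 0a ce

RES = [0x6b, 0xdc, 0xdc, 0xdc, 0xff, 0xdf, 0x0a, 0xce]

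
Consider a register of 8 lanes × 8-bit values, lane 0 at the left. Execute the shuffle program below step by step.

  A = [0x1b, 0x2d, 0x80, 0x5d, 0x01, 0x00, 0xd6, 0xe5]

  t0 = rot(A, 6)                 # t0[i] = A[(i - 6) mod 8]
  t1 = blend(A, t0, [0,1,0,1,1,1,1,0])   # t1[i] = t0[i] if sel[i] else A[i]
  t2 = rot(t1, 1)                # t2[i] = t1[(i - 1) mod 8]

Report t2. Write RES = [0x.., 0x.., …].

RES = [0xe5, 0x1b, 0x5d, 0x80, 0x00, 0xd6, 0xe5, 0x1b]

→ t0 |80|5d|01|00|d6|e5|1b|2d|
→ t1 |1b|5d|80|00|d6|e5|1b|e5|
→ t2 |e5|1b|5d|80|00|d6|e5|1b|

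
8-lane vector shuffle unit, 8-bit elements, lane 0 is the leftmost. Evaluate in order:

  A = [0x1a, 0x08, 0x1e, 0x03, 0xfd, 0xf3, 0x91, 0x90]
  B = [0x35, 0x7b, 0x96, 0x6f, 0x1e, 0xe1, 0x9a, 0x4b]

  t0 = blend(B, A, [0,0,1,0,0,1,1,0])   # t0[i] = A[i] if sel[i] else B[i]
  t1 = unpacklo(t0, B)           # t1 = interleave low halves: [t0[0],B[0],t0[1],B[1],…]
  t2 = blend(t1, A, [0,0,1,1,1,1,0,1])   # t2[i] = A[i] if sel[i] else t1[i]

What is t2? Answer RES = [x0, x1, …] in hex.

→ t0 |35|7b|1e|6f|1e|f3|91|4b|
→ t1 |35|35|7b|7b|1e|96|6f|6f|
→ t2 |35|35|1e|03|fd|f3|6f|90|

RES = [0x35, 0x35, 0x1e, 0x03, 0xfd, 0xf3, 0x6f, 0x90]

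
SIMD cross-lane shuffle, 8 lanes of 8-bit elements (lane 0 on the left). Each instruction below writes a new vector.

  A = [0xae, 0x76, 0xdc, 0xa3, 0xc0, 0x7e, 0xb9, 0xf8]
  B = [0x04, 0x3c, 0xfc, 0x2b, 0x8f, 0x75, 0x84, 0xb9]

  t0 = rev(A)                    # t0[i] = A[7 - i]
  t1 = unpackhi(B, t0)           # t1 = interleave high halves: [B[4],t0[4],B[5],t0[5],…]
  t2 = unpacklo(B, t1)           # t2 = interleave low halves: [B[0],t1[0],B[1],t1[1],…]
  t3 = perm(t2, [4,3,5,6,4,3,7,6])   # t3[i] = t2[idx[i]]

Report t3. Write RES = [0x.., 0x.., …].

RES = [0xfc, 0xa3, 0x75, 0x2b, 0xfc, 0xa3, 0xdc, 0x2b]

t0 = [0xf8, 0xb9, 0x7e, 0xc0, 0xa3, 0xdc, 0x76, 0xae]
t1 = [0x8f, 0xa3, 0x75, 0xdc, 0x84, 0x76, 0xb9, 0xae]
t2 = [0x04, 0x8f, 0x3c, 0xa3, 0xfc, 0x75, 0x2b, 0xdc]
t3 = [0xfc, 0xa3, 0x75, 0x2b, 0xfc, 0xa3, 0xdc, 0x2b]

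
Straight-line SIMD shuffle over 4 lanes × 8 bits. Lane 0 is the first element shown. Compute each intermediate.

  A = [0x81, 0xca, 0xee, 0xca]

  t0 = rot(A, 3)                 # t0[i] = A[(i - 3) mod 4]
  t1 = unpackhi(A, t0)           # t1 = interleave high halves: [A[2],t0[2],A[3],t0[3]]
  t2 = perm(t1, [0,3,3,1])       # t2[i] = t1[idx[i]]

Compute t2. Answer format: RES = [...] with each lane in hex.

RES = [ 0xee  0x81  0x81  0xca ]

t0 = [0xca, 0xee, 0xca, 0x81]
t1 = [0xee, 0xca, 0xca, 0x81]
t2 = [0xee, 0x81, 0x81, 0xca]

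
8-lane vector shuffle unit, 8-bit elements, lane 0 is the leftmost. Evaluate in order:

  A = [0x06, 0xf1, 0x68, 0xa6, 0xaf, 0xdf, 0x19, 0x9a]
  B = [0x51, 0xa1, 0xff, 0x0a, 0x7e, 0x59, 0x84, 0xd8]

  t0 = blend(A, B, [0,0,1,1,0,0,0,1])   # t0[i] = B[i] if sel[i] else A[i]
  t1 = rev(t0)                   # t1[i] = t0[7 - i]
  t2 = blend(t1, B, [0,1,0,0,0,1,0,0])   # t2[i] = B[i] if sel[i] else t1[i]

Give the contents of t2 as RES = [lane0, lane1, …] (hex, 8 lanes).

t0 = [0x06, 0xf1, 0xff, 0x0a, 0xaf, 0xdf, 0x19, 0xd8]
t1 = [0xd8, 0x19, 0xdf, 0xaf, 0x0a, 0xff, 0xf1, 0x06]
t2 = [0xd8, 0xa1, 0xdf, 0xaf, 0x0a, 0x59, 0xf1, 0x06]

RES = [ 0xd8  0xa1  0xdf  0xaf  0x0a  0x59  0xf1  0x06 ]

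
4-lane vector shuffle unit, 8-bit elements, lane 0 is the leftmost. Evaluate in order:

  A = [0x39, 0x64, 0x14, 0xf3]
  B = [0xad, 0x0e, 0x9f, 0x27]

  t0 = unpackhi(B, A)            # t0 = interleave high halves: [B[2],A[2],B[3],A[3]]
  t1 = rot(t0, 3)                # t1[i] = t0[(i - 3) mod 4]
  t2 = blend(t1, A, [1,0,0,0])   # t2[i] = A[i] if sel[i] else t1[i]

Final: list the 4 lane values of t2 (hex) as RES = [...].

RES = [0x39, 0x27, 0xf3, 0x9f]

→ t0 |9f|14|27|f3|
→ t1 |14|27|f3|9f|
→ t2 |39|27|f3|9f|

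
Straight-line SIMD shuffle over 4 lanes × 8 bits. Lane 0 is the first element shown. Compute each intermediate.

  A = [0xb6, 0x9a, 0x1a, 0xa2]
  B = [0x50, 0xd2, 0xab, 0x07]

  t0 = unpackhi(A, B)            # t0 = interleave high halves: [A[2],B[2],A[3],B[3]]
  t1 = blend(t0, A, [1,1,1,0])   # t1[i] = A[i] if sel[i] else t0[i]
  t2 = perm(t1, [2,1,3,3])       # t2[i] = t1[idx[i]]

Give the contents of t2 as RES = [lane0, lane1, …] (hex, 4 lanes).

→ t0 |1a|ab|a2|07|
→ t1 |b6|9a|1a|07|
→ t2 |1a|9a|07|07|

RES = [ 0x1a  0x9a  0x07  0x07 ]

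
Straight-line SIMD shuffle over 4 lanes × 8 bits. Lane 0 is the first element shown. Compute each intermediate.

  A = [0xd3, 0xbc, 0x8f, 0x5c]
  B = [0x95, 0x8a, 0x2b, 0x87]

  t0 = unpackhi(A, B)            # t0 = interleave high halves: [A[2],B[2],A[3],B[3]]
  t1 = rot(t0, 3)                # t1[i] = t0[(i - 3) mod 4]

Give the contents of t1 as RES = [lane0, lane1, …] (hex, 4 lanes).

RES = [ 0x2b  0x5c  0x87  0x8f ]

t0 = [0x8f, 0x2b, 0x5c, 0x87]
t1 = [0x2b, 0x5c, 0x87, 0x8f]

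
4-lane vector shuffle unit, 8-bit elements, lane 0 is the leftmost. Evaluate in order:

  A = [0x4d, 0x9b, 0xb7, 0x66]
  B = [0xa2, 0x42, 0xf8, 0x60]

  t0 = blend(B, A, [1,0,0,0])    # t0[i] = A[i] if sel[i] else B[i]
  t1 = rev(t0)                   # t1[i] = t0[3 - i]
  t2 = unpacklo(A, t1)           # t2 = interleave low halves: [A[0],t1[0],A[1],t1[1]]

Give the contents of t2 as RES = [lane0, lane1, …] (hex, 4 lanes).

RES = [ 0x4d  0x60  0x9b  0xf8 ]

t0 = [0x4d, 0x42, 0xf8, 0x60]
t1 = [0x60, 0xf8, 0x42, 0x4d]
t2 = [0x4d, 0x60, 0x9b, 0xf8]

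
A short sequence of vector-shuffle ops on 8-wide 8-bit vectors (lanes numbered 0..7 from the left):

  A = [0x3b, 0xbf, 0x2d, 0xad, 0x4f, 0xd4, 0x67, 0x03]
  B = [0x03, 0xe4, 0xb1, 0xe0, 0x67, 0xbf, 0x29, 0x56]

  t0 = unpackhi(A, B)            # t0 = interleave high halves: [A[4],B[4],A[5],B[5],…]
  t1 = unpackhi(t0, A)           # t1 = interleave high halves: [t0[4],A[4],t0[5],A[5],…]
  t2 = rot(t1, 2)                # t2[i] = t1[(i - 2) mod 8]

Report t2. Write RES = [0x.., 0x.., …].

RES = [0x56, 0x03, 0x67, 0x4f, 0x29, 0xd4, 0x03, 0x67]

  t0: 4f 67 d4 bf 67 29 03 56
  t1: 67 4f 29 d4 03 67 56 03
  t2: 56 03 67 4f 29 d4 03 67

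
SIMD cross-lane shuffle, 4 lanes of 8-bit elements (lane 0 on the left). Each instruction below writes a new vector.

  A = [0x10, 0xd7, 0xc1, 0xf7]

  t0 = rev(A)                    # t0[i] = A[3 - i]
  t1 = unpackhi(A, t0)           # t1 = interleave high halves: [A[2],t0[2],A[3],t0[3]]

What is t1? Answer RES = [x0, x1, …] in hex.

→ t0 |f7|c1|d7|10|
→ t1 |c1|d7|f7|10|

RES = [ 0xc1  0xd7  0xf7  0x10 ]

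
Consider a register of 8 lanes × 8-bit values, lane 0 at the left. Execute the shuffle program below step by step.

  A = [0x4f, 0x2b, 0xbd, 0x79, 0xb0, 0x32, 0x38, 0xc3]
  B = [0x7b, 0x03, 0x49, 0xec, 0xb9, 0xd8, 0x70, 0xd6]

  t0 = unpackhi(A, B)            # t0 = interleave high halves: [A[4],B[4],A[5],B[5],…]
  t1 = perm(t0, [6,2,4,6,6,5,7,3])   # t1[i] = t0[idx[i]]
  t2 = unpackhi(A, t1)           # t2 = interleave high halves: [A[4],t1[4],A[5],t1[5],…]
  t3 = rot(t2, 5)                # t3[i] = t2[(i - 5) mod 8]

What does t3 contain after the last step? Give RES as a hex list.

→ t0 |b0|b9|32|d8|38|70|c3|d6|
→ t1 |c3|32|38|c3|c3|70|d6|d8|
→ t2 |b0|c3|32|70|38|d6|c3|d8|
→ t3 |70|38|d6|c3|d8|b0|c3|32|

RES = [ 0x70  0x38  0xd6  0xc3  0xd8  0xb0  0xc3  0x32 ]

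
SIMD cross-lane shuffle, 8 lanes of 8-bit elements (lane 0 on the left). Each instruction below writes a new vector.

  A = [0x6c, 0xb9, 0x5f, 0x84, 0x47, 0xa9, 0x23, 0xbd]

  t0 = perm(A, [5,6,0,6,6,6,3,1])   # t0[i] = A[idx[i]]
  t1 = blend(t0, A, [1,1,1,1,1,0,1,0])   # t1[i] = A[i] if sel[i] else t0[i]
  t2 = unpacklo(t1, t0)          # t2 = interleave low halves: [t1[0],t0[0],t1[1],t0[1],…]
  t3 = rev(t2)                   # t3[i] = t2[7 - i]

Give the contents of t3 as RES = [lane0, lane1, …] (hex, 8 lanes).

RES = [0x23, 0x84, 0x6c, 0x5f, 0x23, 0xb9, 0xa9, 0x6c]

  t0: a9 23 6c 23 23 23 84 b9
  t1: 6c b9 5f 84 47 23 23 b9
  t2: 6c a9 b9 23 5f 6c 84 23
  t3: 23 84 6c 5f 23 b9 a9 6c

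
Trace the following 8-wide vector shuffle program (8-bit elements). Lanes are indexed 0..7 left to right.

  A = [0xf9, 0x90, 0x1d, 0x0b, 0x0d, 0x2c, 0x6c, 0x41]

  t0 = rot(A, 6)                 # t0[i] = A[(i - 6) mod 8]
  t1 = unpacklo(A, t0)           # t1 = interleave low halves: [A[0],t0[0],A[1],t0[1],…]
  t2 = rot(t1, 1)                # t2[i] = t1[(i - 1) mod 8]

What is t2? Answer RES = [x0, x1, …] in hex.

t0 = [0x1d, 0x0b, 0x0d, 0x2c, 0x6c, 0x41, 0xf9, 0x90]
t1 = [0xf9, 0x1d, 0x90, 0x0b, 0x1d, 0x0d, 0x0b, 0x2c]
t2 = [0x2c, 0xf9, 0x1d, 0x90, 0x0b, 0x1d, 0x0d, 0x0b]

RES = [0x2c, 0xf9, 0x1d, 0x90, 0x0b, 0x1d, 0x0d, 0x0b]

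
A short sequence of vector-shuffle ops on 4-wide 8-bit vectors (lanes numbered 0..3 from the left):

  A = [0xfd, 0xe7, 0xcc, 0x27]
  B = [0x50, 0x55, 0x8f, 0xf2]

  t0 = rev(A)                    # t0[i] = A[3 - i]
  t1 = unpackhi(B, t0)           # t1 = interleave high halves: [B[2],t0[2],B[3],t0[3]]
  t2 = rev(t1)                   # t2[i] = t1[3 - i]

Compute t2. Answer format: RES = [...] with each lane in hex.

RES = [ 0xfd  0xf2  0xe7  0x8f ]

→ t0 |27|cc|e7|fd|
→ t1 |8f|e7|f2|fd|
→ t2 |fd|f2|e7|8f|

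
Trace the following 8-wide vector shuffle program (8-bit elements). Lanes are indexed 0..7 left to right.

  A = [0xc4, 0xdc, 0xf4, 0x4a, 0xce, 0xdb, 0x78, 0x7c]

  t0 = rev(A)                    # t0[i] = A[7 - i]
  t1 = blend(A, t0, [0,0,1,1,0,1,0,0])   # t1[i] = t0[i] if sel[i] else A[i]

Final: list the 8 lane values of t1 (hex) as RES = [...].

RES = [ 0xc4  0xdc  0xdb  0xce  0xce  0xf4  0x78  0x7c ]

t0 = [0x7c, 0x78, 0xdb, 0xce, 0x4a, 0xf4, 0xdc, 0xc4]
t1 = [0xc4, 0xdc, 0xdb, 0xce, 0xce, 0xf4, 0x78, 0x7c]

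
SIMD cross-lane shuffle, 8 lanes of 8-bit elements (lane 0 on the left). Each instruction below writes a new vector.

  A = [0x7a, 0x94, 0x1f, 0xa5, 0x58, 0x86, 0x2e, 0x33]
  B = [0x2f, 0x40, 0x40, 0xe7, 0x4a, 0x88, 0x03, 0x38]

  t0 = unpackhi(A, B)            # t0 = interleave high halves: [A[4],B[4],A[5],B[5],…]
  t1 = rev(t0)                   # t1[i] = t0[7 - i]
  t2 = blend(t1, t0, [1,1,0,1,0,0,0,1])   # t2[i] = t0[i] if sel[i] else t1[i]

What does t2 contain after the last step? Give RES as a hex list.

RES = [0x58, 0x4a, 0x03, 0x88, 0x88, 0x86, 0x4a, 0x38]

t0 = [0x58, 0x4a, 0x86, 0x88, 0x2e, 0x03, 0x33, 0x38]
t1 = [0x38, 0x33, 0x03, 0x2e, 0x88, 0x86, 0x4a, 0x58]
t2 = [0x58, 0x4a, 0x03, 0x88, 0x88, 0x86, 0x4a, 0x38]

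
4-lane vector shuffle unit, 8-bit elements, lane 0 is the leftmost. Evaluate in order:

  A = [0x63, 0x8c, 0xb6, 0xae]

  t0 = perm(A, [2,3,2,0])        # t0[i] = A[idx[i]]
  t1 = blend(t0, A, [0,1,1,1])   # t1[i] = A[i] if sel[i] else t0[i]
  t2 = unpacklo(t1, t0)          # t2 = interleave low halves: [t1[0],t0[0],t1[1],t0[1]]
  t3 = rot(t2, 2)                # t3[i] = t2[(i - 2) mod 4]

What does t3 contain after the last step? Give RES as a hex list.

RES = [ 0x8c  0xae  0xb6  0xb6 ]

t0 = [0xb6, 0xae, 0xb6, 0x63]
t1 = [0xb6, 0x8c, 0xb6, 0xae]
t2 = [0xb6, 0xb6, 0x8c, 0xae]
t3 = [0x8c, 0xae, 0xb6, 0xb6]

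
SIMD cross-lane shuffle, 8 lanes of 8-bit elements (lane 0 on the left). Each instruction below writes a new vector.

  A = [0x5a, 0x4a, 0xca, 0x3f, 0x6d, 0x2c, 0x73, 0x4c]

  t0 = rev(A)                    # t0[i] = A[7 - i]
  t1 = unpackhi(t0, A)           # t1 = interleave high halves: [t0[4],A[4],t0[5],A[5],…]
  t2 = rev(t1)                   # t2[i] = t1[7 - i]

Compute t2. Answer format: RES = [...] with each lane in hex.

t0 = [0x4c, 0x73, 0x2c, 0x6d, 0x3f, 0xca, 0x4a, 0x5a]
t1 = [0x3f, 0x6d, 0xca, 0x2c, 0x4a, 0x73, 0x5a, 0x4c]
t2 = [0x4c, 0x5a, 0x73, 0x4a, 0x2c, 0xca, 0x6d, 0x3f]

RES = [0x4c, 0x5a, 0x73, 0x4a, 0x2c, 0xca, 0x6d, 0x3f]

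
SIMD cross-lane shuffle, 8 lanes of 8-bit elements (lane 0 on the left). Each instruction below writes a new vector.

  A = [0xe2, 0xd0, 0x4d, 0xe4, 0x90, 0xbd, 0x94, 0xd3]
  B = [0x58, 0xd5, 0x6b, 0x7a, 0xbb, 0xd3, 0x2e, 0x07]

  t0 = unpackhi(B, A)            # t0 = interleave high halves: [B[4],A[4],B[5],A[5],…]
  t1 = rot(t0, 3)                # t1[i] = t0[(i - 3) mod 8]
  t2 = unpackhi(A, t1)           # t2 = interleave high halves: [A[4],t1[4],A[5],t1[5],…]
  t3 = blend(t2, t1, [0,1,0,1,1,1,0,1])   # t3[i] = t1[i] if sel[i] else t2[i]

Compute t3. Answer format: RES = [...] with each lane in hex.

RES = [ 0x90  0x07  0xbd  0xbb  0x90  0xd3  0xd3  0x2e ]

→ t0 |bb|90|d3|bd|2e|94|07|d3|
→ t1 |94|07|d3|bb|90|d3|bd|2e|
→ t2 |90|90|bd|d3|94|bd|d3|2e|
→ t3 |90|07|bd|bb|90|d3|d3|2e|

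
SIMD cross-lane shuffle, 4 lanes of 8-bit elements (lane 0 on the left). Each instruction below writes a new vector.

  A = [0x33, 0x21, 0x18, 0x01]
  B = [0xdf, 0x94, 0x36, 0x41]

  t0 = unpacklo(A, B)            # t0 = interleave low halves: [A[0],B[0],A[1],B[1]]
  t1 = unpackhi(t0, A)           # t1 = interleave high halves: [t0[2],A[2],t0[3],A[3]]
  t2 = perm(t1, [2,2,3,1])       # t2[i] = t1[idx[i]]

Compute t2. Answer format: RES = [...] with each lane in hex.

RES = [ 0x94  0x94  0x01  0x18 ]

t0 = [0x33, 0xdf, 0x21, 0x94]
t1 = [0x21, 0x18, 0x94, 0x01]
t2 = [0x94, 0x94, 0x01, 0x18]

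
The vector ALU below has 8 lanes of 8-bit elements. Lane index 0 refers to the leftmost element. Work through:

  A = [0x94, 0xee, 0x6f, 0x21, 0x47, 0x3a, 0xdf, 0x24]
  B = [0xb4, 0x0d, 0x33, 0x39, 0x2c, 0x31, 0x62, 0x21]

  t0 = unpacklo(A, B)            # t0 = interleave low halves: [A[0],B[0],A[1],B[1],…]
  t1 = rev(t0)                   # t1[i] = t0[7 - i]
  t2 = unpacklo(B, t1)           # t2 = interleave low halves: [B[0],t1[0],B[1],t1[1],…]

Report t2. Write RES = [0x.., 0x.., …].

RES = [ 0xb4  0x39  0x0d  0x21  0x33  0x33  0x39  0x6f ]

t0 = [0x94, 0xb4, 0xee, 0x0d, 0x6f, 0x33, 0x21, 0x39]
t1 = [0x39, 0x21, 0x33, 0x6f, 0x0d, 0xee, 0xb4, 0x94]
t2 = [0xb4, 0x39, 0x0d, 0x21, 0x33, 0x33, 0x39, 0x6f]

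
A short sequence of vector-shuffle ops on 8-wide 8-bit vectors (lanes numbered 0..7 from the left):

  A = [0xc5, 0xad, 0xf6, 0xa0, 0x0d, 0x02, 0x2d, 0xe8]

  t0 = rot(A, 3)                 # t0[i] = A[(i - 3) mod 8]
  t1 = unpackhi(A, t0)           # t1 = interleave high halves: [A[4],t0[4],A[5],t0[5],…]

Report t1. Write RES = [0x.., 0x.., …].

→ t0 |02|2d|e8|c5|ad|f6|a0|0d|
→ t1 |0d|ad|02|f6|2d|a0|e8|0d|

RES = [0x0d, 0xad, 0x02, 0xf6, 0x2d, 0xa0, 0xe8, 0x0d]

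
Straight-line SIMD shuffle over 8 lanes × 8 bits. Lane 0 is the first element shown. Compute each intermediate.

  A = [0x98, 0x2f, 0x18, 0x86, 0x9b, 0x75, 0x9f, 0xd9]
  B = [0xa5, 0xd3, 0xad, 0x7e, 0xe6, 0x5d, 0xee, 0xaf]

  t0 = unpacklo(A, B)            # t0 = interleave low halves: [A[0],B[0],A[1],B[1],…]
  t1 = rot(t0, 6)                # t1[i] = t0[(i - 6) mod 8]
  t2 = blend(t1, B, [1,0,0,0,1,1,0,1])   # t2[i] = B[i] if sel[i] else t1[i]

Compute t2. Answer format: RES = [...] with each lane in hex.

  t0: 98 a5 2f d3 18 ad 86 7e
  t1: 2f d3 18 ad 86 7e 98 a5
  t2: a5 d3 18 ad e6 5d 98 af

RES = [0xa5, 0xd3, 0x18, 0xad, 0xe6, 0x5d, 0x98, 0xaf]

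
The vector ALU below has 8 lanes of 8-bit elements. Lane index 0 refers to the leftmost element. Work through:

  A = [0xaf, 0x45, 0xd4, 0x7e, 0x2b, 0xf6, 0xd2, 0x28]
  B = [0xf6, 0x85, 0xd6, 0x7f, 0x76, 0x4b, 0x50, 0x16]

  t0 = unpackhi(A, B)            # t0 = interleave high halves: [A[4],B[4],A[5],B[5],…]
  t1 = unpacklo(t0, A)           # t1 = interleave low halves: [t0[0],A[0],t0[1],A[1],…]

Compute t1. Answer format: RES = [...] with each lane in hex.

RES = [0x2b, 0xaf, 0x76, 0x45, 0xf6, 0xd4, 0x4b, 0x7e]

t0 = [0x2b, 0x76, 0xf6, 0x4b, 0xd2, 0x50, 0x28, 0x16]
t1 = [0x2b, 0xaf, 0x76, 0x45, 0xf6, 0xd4, 0x4b, 0x7e]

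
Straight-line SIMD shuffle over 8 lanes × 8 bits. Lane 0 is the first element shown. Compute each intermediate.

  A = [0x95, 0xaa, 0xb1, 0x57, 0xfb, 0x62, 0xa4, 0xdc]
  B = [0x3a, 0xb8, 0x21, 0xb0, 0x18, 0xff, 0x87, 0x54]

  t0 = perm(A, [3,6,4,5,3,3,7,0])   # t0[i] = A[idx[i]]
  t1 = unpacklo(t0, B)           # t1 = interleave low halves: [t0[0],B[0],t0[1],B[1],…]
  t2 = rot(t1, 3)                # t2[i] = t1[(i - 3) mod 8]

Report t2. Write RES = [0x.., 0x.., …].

→ t0 |57|a4|fb|62|57|57|dc|95|
→ t1 |57|3a|a4|b8|fb|21|62|b0|
→ t2 |21|62|b0|57|3a|a4|b8|fb|

RES = [ 0x21  0x62  0xb0  0x57  0x3a  0xa4  0xb8  0xfb ]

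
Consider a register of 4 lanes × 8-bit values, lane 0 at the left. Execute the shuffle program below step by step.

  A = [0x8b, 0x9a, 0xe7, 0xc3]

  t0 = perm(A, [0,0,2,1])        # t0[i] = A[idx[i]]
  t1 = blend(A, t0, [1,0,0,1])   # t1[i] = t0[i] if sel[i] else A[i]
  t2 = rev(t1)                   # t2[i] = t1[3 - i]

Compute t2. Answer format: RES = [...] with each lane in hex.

RES = [ 0x9a  0xe7  0x9a  0x8b ]

  t0: 8b 8b e7 9a
  t1: 8b 9a e7 9a
  t2: 9a e7 9a 8b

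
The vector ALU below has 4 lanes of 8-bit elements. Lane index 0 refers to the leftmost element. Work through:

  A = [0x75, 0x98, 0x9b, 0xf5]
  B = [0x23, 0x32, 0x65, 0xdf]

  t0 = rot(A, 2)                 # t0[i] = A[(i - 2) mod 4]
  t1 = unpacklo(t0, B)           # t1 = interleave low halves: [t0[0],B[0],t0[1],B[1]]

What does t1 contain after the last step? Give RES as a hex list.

t0 = [0x9b, 0xf5, 0x75, 0x98]
t1 = [0x9b, 0x23, 0xf5, 0x32]

RES = [0x9b, 0x23, 0xf5, 0x32]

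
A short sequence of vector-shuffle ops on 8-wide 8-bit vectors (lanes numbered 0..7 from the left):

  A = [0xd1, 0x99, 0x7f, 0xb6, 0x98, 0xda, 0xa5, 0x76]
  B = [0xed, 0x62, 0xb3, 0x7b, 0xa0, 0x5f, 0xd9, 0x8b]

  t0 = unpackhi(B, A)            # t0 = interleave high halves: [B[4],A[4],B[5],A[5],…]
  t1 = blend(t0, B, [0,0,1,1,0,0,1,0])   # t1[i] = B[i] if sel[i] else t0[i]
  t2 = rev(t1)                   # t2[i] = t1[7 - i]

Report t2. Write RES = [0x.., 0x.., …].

  t0: a0 98 5f da d9 a5 8b 76
  t1: a0 98 b3 7b d9 a5 d9 76
  t2: 76 d9 a5 d9 7b b3 98 a0

RES = [ 0x76  0xd9  0xa5  0xd9  0x7b  0xb3  0x98  0xa0 ]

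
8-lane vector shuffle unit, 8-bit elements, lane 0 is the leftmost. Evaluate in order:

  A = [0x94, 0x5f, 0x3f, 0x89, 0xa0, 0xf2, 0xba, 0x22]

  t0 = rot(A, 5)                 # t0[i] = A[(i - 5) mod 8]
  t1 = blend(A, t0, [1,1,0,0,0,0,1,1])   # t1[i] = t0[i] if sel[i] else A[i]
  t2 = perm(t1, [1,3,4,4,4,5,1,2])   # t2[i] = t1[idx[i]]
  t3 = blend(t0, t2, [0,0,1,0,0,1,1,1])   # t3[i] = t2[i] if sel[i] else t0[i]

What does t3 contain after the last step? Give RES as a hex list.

RES = [ 0x89  0xa0  0xa0  0xba  0x22  0xf2  0xa0  0x3f ]

t0 = [0x89, 0xa0, 0xf2, 0xba, 0x22, 0x94, 0x5f, 0x3f]
t1 = [0x89, 0xa0, 0x3f, 0x89, 0xa0, 0xf2, 0x5f, 0x3f]
t2 = [0xa0, 0x89, 0xa0, 0xa0, 0xa0, 0xf2, 0xa0, 0x3f]
t3 = [0x89, 0xa0, 0xa0, 0xba, 0x22, 0xf2, 0xa0, 0x3f]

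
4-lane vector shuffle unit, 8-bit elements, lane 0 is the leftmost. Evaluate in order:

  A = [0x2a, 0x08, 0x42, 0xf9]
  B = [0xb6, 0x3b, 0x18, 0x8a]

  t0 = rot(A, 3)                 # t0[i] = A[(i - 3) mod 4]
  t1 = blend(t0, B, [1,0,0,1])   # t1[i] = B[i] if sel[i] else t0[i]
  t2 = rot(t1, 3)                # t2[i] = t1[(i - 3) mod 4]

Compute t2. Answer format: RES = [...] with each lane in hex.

RES = [0x42, 0xf9, 0x8a, 0xb6]

t0 = [0x08, 0x42, 0xf9, 0x2a]
t1 = [0xb6, 0x42, 0xf9, 0x8a]
t2 = [0x42, 0xf9, 0x8a, 0xb6]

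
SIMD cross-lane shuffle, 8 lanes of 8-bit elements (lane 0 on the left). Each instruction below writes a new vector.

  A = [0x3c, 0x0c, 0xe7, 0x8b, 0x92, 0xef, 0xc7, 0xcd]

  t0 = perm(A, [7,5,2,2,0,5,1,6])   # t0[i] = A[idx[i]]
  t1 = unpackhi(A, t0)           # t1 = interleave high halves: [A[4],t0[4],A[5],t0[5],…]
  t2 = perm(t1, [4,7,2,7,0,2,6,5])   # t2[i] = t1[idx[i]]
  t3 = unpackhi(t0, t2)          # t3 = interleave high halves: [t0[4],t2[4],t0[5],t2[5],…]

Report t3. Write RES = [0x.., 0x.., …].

  t0: cd ef e7 e7 3c ef 0c c7
  t1: 92 3c ef ef c7 0c cd c7
  t2: c7 c7 ef c7 92 ef cd 0c
  t3: 3c 92 ef ef 0c cd c7 0c

RES = [ 0x3c  0x92  0xef  0xef  0x0c  0xcd  0xc7  0x0c ]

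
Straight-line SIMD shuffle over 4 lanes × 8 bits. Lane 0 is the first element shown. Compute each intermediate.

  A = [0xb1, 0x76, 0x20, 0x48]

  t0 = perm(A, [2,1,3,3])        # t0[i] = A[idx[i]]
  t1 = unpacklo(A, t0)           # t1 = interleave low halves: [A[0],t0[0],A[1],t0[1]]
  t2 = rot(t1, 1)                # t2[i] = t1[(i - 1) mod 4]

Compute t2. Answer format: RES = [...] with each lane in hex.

  t0: 20 76 48 48
  t1: b1 20 76 76
  t2: 76 b1 20 76

RES = [0x76, 0xb1, 0x20, 0x76]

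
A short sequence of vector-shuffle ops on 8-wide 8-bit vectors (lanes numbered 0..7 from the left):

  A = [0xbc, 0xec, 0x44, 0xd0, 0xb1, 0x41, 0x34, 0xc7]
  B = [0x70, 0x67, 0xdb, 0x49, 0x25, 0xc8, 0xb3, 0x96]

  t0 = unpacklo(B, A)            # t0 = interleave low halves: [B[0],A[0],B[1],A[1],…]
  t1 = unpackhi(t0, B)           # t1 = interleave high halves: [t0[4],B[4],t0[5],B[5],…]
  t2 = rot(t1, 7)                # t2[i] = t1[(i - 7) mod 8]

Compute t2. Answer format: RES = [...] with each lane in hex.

RES = [ 0x25  0x44  0xc8  0x49  0xb3  0xd0  0x96  0xdb ]

→ t0 |70|bc|67|ec|db|44|49|d0|
→ t1 |db|25|44|c8|49|b3|d0|96|
→ t2 |25|44|c8|49|b3|d0|96|db|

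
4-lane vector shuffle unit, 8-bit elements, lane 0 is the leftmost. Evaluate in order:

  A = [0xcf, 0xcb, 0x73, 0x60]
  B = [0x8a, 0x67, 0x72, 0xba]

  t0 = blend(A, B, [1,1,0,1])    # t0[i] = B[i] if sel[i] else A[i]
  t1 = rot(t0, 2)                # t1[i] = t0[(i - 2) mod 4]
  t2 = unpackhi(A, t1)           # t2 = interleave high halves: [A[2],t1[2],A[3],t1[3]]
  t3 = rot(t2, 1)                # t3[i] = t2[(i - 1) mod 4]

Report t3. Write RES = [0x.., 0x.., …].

t0 = [0x8a, 0x67, 0x73, 0xba]
t1 = [0x73, 0xba, 0x8a, 0x67]
t2 = [0x73, 0x8a, 0x60, 0x67]
t3 = [0x67, 0x73, 0x8a, 0x60]

RES = [0x67, 0x73, 0x8a, 0x60]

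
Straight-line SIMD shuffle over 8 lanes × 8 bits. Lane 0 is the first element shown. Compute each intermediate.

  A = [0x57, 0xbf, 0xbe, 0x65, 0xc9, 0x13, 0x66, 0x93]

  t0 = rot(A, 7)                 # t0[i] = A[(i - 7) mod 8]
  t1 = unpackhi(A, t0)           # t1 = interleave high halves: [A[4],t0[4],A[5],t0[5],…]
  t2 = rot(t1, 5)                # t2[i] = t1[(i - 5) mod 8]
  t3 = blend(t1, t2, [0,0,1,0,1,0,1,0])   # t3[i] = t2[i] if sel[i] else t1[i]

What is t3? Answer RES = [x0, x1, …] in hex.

RES = [0xc9, 0x13, 0x93, 0x66, 0x57, 0x93, 0x13, 0x57]

t0 = [0xbf, 0xbe, 0x65, 0xc9, 0x13, 0x66, 0x93, 0x57]
t1 = [0xc9, 0x13, 0x13, 0x66, 0x66, 0x93, 0x93, 0x57]
t2 = [0x66, 0x66, 0x93, 0x93, 0x57, 0xc9, 0x13, 0x13]
t3 = [0xc9, 0x13, 0x93, 0x66, 0x57, 0x93, 0x13, 0x57]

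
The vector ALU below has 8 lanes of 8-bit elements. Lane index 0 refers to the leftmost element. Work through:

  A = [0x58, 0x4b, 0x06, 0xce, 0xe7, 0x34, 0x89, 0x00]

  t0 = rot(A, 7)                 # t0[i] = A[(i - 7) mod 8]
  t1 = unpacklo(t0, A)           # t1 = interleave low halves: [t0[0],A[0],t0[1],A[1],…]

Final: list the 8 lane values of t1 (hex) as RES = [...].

t0 = [0x4b, 0x06, 0xce, 0xe7, 0x34, 0x89, 0x00, 0x58]
t1 = [0x4b, 0x58, 0x06, 0x4b, 0xce, 0x06, 0xe7, 0xce]

RES = [0x4b, 0x58, 0x06, 0x4b, 0xce, 0x06, 0xe7, 0xce]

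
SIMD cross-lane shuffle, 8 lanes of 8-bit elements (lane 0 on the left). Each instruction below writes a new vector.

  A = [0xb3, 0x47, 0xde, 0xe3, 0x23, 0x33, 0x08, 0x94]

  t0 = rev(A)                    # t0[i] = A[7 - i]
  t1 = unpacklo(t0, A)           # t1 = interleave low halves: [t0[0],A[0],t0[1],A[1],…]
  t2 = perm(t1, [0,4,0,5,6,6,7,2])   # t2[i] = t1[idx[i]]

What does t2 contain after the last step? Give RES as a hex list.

RES = [ 0x94  0x33  0x94  0xde  0x23  0x23  0xe3  0x08 ]

t0 = [0x94, 0x08, 0x33, 0x23, 0xe3, 0xde, 0x47, 0xb3]
t1 = [0x94, 0xb3, 0x08, 0x47, 0x33, 0xde, 0x23, 0xe3]
t2 = [0x94, 0x33, 0x94, 0xde, 0x23, 0x23, 0xe3, 0x08]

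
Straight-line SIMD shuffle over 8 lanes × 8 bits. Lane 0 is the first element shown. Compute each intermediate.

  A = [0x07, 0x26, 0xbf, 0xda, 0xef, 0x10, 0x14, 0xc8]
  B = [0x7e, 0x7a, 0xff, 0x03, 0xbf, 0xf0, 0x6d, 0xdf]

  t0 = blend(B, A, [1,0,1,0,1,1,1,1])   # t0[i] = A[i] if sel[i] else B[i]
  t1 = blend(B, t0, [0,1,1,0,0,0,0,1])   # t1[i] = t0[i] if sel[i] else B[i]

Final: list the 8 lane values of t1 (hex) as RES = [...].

  t0: 07 7a bf 03 ef 10 14 c8
  t1: 7e 7a bf 03 bf f0 6d c8

RES = [0x7e, 0x7a, 0xbf, 0x03, 0xbf, 0xf0, 0x6d, 0xc8]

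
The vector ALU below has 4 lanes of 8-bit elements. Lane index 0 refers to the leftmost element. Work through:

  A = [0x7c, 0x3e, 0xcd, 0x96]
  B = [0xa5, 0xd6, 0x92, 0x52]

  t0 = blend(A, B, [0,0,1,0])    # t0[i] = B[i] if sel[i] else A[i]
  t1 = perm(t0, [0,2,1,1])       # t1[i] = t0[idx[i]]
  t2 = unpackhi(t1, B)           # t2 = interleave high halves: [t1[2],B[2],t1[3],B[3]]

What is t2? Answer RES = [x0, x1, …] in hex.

RES = [0x3e, 0x92, 0x3e, 0x52]

t0 = [0x7c, 0x3e, 0x92, 0x96]
t1 = [0x7c, 0x92, 0x3e, 0x3e]
t2 = [0x3e, 0x92, 0x3e, 0x52]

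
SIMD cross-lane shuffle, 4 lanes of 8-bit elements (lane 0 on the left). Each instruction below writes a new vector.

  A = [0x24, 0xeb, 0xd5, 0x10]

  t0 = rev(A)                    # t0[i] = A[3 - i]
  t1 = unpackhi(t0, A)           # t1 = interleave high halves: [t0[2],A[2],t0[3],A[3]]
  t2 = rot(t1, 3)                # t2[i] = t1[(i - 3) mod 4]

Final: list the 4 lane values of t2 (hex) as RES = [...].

→ t0 |10|d5|eb|24|
→ t1 |eb|d5|24|10|
→ t2 |d5|24|10|eb|

RES = [ 0xd5  0x24  0x10  0xeb ]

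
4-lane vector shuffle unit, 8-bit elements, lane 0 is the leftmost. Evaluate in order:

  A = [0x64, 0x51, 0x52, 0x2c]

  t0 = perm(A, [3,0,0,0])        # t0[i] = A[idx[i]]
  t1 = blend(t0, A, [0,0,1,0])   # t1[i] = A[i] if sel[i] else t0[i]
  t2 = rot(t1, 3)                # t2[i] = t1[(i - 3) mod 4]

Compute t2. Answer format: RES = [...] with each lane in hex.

→ t0 |2c|64|64|64|
→ t1 |2c|64|52|64|
→ t2 |64|52|64|2c|

RES = [0x64, 0x52, 0x64, 0x2c]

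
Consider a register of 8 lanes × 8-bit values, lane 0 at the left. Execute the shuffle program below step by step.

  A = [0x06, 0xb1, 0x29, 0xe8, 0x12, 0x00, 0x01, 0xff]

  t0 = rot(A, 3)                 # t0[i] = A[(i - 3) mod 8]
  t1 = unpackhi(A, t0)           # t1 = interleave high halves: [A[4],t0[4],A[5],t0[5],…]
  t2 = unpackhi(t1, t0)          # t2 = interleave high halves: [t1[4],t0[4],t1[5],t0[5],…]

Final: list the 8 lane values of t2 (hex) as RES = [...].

RES = [ 0x01  0xb1  0xe8  0x29  0xff  0xe8  0x12  0x12 ]

→ t0 |00|01|ff|06|b1|29|e8|12|
→ t1 |12|b1|00|29|01|e8|ff|12|
→ t2 |01|b1|e8|29|ff|e8|12|12|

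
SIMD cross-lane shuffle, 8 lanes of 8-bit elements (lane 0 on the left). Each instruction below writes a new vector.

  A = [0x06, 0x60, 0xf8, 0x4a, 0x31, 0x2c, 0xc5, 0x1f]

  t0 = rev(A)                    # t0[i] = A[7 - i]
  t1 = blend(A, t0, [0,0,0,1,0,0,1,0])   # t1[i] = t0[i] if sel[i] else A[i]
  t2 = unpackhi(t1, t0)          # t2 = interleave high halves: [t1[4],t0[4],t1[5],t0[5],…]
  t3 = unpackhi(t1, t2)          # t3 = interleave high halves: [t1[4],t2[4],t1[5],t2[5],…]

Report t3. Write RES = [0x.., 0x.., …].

RES = [0x31, 0x60, 0x2c, 0x60, 0x60, 0x1f, 0x1f, 0x06]

t0 = [0x1f, 0xc5, 0x2c, 0x31, 0x4a, 0xf8, 0x60, 0x06]
t1 = [0x06, 0x60, 0xf8, 0x31, 0x31, 0x2c, 0x60, 0x1f]
t2 = [0x31, 0x4a, 0x2c, 0xf8, 0x60, 0x60, 0x1f, 0x06]
t3 = [0x31, 0x60, 0x2c, 0x60, 0x60, 0x1f, 0x1f, 0x06]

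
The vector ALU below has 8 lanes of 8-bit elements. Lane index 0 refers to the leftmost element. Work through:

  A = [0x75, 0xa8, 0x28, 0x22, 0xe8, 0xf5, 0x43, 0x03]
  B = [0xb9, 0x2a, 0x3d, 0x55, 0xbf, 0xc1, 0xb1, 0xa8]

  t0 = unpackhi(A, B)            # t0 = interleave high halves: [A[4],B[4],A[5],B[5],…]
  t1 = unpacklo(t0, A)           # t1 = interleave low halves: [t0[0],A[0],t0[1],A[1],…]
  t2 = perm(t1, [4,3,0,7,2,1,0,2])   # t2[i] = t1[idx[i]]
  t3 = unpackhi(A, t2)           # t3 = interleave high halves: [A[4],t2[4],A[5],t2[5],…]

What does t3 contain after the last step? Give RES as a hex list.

RES = [0xe8, 0xbf, 0xf5, 0x75, 0x43, 0xe8, 0x03, 0xbf]

t0 = [0xe8, 0xbf, 0xf5, 0xc1, 0x43, 0xb1, 0x03, 0xa8]
t1 = [0xe8, 0x75, 0xbf, 0xa8, 0xf5, 0x28, 0xc1, 0x22]
t2 = [0xf5, 0xa8, 0xe8, 0x22, 0xbf, 0x75, 0xe8, 0xbf]
t3 = [0xe8, 0xbf, 0xf5, 0x75, 0x43, 0xe8, 0x03, 0xbf]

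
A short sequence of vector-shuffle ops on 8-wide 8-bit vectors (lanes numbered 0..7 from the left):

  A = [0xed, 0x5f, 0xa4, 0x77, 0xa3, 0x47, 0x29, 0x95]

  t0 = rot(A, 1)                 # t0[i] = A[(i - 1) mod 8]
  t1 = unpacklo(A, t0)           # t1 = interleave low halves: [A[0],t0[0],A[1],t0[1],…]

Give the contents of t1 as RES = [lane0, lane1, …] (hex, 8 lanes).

RES = [ 0xed  0x95  0x5f  0xed  0xa4  0x5f  0x77  0xa4 ]

→ t0 |95|ed|5f|a4|77|a3|47|29|
→ t1 |ed|95|5f|ed|a4|5f|77|a4|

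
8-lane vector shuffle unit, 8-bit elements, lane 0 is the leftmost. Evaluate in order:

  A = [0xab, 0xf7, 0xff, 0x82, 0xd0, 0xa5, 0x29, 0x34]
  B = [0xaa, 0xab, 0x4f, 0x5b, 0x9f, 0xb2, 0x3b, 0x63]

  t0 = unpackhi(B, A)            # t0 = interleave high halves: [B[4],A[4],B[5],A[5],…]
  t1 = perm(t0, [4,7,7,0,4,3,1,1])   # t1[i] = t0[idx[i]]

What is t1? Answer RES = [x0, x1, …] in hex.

RES = [ 0x3b  0x34  0x34  0x9f  0x3b  0xa5  0xd0  0xd0 ]

t0 = [0x9f, 0xd0, 0xb2, 0xa5, 0x3b, 0x29, 0x63, 0x34]
t1 = [0x3b, 0x34, 0x34, 0x9f, 0x3b, 0xa5, 0xd0, 0xd0]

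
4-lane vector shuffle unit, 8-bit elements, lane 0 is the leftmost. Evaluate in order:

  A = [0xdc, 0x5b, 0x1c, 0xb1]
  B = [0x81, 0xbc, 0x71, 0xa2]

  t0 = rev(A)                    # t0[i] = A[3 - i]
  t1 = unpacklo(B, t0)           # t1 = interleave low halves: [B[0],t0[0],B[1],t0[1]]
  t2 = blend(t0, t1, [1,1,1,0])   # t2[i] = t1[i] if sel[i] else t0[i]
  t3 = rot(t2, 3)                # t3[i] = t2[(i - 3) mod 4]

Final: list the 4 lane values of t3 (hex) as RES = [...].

RES = [0xb1, 0xbc, 0xdc, 0x81]

→ t0 |b1|1c|5b|dc|
→ t1 |81|b1|bc|1c|
→ t2 |81|b1|bc|dc|
→ t3 |b1|bc|dc|81|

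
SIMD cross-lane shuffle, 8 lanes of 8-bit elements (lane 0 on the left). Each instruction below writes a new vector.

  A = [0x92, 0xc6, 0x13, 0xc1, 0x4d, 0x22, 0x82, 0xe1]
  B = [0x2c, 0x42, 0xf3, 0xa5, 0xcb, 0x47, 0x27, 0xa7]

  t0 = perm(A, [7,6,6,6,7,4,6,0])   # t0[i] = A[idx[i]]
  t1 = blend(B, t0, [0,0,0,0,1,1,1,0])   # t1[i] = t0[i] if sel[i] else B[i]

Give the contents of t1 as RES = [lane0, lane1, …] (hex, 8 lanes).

RES = [ 0x2c  0x42  0xf3  0xa5  0xe1  0x4d  0x82  0xa7 ]

t0 = [0xe1, 0x82, 0x82, 0x82, 0xe1, 0x4d, 0x82, 0x92]
t1 = [0x2c, 0x42, 0xf3, 0xa5, 0xe1, 0x4d, 0x82, 0xa7]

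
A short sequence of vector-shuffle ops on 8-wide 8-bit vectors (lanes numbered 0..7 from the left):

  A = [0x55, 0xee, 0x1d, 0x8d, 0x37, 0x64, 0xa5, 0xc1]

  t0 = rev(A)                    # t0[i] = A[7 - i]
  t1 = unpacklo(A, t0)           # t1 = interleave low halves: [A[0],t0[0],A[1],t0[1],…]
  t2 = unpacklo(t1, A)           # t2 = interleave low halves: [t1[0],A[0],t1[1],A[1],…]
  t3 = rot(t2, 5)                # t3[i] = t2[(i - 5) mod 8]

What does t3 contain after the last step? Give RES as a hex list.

RES = [ 0xee  0xee  0x1d  0xa5  0x8d  0x55  0x55  0xc1 ]

→ t0 |c1|a5|64|37|8d|1d|ee|55|
→ t1 |55|c1|ee|a5|1d|64|8d|37|
→ t2 |55|55|c1|ee|ee|1d|a5|8d|
→ t3 |ee|ee|1d|a5|8d|55|55|c1|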